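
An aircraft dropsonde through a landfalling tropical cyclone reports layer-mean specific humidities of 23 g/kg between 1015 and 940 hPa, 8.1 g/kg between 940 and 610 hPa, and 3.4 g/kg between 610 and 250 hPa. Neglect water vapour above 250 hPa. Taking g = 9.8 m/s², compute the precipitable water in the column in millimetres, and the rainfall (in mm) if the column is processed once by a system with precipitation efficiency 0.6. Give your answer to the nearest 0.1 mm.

PW ≈ 57.4 mm; rainfall ≈ 34.4 mm

Precipitable water is the column-integrated vapour mass per unit area: PW = (1/g) Σ q̄ Δp, with q in kg/kg and Δp in Pa (1 kg/m² of water = 1 mm).
Layer 1015–940 hPa: Δp = 75 hPa = 7500 Pa, q̄ = 0.023 kg/kg → 0.023 × 7500 / 9.8 = 17.60 mm
Layer 940–610 hPa: Δp = 330 hPa = 33000 Pa, q̄ = 0.0081 kg/kg → 0.0081 × 33000 / 9.8 = 27.28 mm
Layer 610–250 hPa: Δp = 360 hPa = 36000 Pa, q̄ = 0.0034 kg/kg → 0.0034 × 36000 / 9.8 = 12.49 mm
PW = 17.60 + 27.28 + 12.49 = 57.37 ≈ 57.4 mm.
Rainfall = ε × PW = 0.6 × 57.4 = 34.4 mm.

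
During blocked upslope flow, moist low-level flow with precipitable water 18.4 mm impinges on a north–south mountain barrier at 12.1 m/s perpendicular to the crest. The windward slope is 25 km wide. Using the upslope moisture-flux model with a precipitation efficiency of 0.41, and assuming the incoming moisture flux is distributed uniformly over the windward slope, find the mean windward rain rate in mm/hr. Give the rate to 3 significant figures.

Incoming column moisture flux per unit ridge length: F = V × PW = 12.1 × 18.4 = 222.64 mm·m/s.
Spread over the 25 km slope with efficiency ε = 0.41: R = ε·F/W = 0.41 × 222.64 / 25000 m = 3.651e-03 mm/s.
R = 3.651e-03 × 3600 = 13.1 mm/hr.

R ≈ 13.1 mm/hr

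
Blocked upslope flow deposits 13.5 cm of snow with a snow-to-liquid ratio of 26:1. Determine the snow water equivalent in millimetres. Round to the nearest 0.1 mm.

SWE = snow depth / ratio = 13.5 cm / 26 = 0.519 cm = 5.2 mm.

SWE ≈ 5.2 mm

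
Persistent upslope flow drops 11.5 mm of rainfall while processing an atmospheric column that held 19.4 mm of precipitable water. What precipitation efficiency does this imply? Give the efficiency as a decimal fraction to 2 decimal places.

ε = rainfall / PW = 11.5 / 19.4 = 0.59.

ε ≈ 0.59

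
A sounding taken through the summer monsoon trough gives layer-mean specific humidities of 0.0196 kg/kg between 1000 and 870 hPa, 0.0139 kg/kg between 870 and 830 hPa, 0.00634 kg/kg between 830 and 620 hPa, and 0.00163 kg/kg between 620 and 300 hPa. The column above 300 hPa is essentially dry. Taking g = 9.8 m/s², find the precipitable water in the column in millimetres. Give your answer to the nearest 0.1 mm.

PW ≈ 50.6 mm

Precipitable water is the column-integrated vapour mass per unit area: PW = (1/g) Σ q̄ Δp, with q in kg/kg and Δp in Pa (1 kg/m² of water = 1 mm).
Layer 1000–870 hPa: Δp = 130 hPa = 13000 Pa, q̄ = 0.0196 kg/kg → 0.0196 × 13000 / 9.8 = 26.00 mm
Layer 870–830 hPa: Δp = 40 hPa = 4000 Pa, q̄ = 0.0139 kg/kg → 0.0139 × 4000 / 9.8 = 5.67 mm
Layer 830–620 hPa: Δp = 210 hPa = 21000 Pa, q̄ = 0.00634 kg/kg → 0.00634 × 21000 / 9.8 = 13.59 mm
Layer 620–300 hPa: Δp = 320 hPa = 32000 Pa, q̄ = 0.00163 kg/kg → 0.00163 × 32000 / 9.8 = 5.32 mm
PW = 26.00 + 5.67 + 13.59 + 5.32 = 50.58 ≈ 50.6 mm.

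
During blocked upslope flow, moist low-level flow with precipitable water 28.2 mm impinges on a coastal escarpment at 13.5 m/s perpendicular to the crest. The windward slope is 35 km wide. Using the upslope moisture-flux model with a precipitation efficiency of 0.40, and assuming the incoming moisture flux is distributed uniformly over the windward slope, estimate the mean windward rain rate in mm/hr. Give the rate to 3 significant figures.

R ≈ 15.7 mm/hr

Incoming column moisture flux per unit ridge length: F = V × PW = 13.5 × 28.2 = 380.7 mm·m/s.
Spread over the 35 km slope with efficiency ε = 0.40: R = ε·F/W = 0.40 × 380.7 / 35000 m = 4.351e-03 mm/s.
R = 4.351e-03 × 3600 = 15.7 mm/hr.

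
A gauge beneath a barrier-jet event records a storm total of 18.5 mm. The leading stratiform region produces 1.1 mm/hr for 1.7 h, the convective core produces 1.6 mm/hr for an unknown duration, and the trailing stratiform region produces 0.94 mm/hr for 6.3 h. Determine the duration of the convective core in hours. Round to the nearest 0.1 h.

Known phases: 1.1 × 1.7 + 0.94 × 6.3 = 1.87 + 5.922 = 7.792 mm.
Remaining depth = 18.5 − 7.792 = 10.708 mm.
Duration = 10.708 / 1.6 = 6.7 h.

duration ≈ 6.7 h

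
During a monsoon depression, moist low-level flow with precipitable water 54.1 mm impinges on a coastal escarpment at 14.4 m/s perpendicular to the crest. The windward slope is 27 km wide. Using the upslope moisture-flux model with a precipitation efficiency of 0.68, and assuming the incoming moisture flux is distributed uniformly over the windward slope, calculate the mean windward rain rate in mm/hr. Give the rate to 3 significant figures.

R ≈ 70.6 mm/hr

Incoming column moisture flux per unit ridge length: F = V × PW = 14.4 × 54.1 = 779.04 mm·m/s.
Spread over the 27 km slope with efficiency ε = 0.68: R = ε·F/W = 0.68 × 779.04 / 27000 m = 1.962e-02 mm/s.
R = 1.962e-02 × 3600 = 70.6 mm/hr.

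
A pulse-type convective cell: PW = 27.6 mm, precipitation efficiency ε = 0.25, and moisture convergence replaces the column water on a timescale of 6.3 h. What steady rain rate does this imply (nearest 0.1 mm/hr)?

R ≈ 1.1 mm/hr

Each overturning extracts ε × PW = 0.25 × 27.6 = 6.9 mm.
Rate = ε·PW / τ = 6.9 / 6.3 h = 1.1 mm/hr.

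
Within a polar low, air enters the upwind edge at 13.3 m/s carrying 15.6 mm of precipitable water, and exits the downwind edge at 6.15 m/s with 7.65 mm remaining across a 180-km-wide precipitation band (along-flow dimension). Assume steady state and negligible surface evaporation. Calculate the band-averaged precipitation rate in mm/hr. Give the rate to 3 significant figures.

Column moisture flux per unit crosswind length is F = V × PW.
Inflow: F_in = 13.3 × 15.6 = 207.48 mm·m/s
Outflow: F_out = 6.15 × 7.65 = 47.0475 mm·m/s
Steady-state rate R = (F_in − F_out)/L = (207.48 − 47.0475) / 180000 m = 8.913e-04 mm/s.
R = 8.913e-04 × 3600 = 3.21 mm/hr.

R ≈ 3.21 mm/hr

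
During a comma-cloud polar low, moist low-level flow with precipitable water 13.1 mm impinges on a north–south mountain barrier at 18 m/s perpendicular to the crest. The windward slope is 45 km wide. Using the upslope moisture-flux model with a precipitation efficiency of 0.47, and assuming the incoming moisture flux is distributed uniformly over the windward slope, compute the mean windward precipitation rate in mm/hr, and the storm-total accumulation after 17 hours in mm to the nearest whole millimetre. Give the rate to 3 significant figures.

Incoming column moisture flux per unit ridge length: F = V × PW = 18 × 13.1 = 235.8 mm·m/s.
Spread over the 45 km slope with efficiency ε = 0.47: R = ε·F/W = 0.47 × 235.8 / 45000 m = 2.463e-03 mm/s.
R = 2.463e-03 × 3600 = 8.87 mm/hr.
Over 17 h: total = 8.87 × 17 = 150.79 ≈ 151 mm.

R ≈ 8.87 mm/hr; total ≈ 151 mm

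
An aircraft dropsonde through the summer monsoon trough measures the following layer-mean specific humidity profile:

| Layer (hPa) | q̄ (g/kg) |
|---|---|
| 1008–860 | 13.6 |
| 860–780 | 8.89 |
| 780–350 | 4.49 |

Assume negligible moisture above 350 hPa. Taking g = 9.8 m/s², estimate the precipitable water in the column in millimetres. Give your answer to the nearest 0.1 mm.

Precipitable water is the column-integrated vapour mass per unit area: PW = (1/g) Σ q̄ Δp, with q in kg/kg and Δp in Pa (1 kg/m² of water = 1 mm).
Layer 1008–860 hPa: Δp = 148 hPa = 14800 Pa, q̄ = 0.0136 kg/kg → 0.0136 × 14800 / 9.8 = 20.54 mm
Layer 860–780 hPa: Δp = 80 hPa = 8000 Pa, q̄ = 0.00889 kg/kg → 0.00889 × 8000 / 9.8 = 7.26 mm
Layer 780–350 hPa: Δp = 430 hPa = 43000 Pa, q̄ = 0.00449 kg/kg → 0.00449 × 43000 / 9.8 = 19.70 mm
PW = 20.54 + 7.26 + 19.70 = 47.50 ≈ 47.5 mm.

PW ≈ 47.5 mm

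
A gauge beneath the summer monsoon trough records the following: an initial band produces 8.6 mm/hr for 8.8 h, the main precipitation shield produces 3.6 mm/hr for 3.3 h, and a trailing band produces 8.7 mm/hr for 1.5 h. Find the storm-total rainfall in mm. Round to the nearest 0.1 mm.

total ≈ 100.6 mm

Total = Σ Rᵢ Δtᵢ = 8.6 × 8.8 + 3.6 × 3.3 + 8.7 × 1.5
      = 75.68 + 11.88 + 13.05 = 100.6 mm.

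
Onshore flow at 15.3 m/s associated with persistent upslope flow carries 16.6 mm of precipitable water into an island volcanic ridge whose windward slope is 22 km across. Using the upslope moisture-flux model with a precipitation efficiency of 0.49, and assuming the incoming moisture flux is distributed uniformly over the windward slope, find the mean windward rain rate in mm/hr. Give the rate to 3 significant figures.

Incoming column moisture flux per unit ridge length: F = V × PW = 15.3 × 16.6 = 253.98 mm·m/s.
Spread over the 22 km slope with efficiency ε = 0.49: R = ε·F/W = 0.49 × 253.98 / 22000 m = 5.657e-03 mm/s.
R = 5.657e-03 × 3600 = 20.4 mm/hr.

R ≈ 20.4 mm/hr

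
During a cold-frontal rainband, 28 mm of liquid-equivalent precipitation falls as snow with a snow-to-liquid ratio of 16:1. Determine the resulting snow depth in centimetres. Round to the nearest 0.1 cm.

Snow depth = liquid × ratio = 28 mm × 16 = 448 mm = 44.8 cm.

snow depth ≈ 44.8 cm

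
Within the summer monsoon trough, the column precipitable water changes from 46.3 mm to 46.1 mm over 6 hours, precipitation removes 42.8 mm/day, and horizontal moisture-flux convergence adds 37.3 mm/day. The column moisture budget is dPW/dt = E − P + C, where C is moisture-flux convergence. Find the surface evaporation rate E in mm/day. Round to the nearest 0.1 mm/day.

E ≈ 4.7 mm/day

dPW/dt = (46.1 − 46.3) mm / (6/24 day) = -0.800 mm/day.
E = dPW/dt + P − C = (-0.800) + 42.8 − (37.3) = 4.7 mm/day.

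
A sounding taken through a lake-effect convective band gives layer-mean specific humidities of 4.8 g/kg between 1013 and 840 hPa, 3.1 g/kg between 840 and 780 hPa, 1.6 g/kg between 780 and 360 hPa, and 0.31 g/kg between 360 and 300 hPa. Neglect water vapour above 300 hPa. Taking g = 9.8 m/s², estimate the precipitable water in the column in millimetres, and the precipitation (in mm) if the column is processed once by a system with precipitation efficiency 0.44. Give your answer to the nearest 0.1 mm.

PW ≈ 17.4 mm; precipitation ≈ 7.7 mm

Precipitable water is the column-integrated vapour mass per unit area: PW = (1/g) Σ q̄ Δp, with q in kg/kg and Δp in Pa (1 kg/m² of water = 1 mm).
Layer 1013–840 hPa: Δp = 173 hPa = 17300 Pa, q̄ = 0.0048 kg/kg → 0.0048 × 17300 / 9.8 = 8.47 mm
Layer 840–780 hPa: Δp = 60 hPa = 6000 Pa, q̄ = 0.0031 kg/kg → 0.0031 × 6000 / 9.8 = 1.90 mm
Layer 780–360 hPa: Δp = 420 hPa = 42000 Pa, q̄ = 0.0016 kg/kg → 0.0016 × 42000 / 9.8 = 6.86 mm
Layer 360–300 hPa: Δp = 60 hPa = 6000 Pa, q̄ = 0.00031 kg/kg → 0.00031 × 6000 / 9.8 = 0.19 mm
PW = 8.47 + 1.90 + 6.86 + 0.19 = 17.42 ≈ 17.4 mm.
Precipitation = ε × PW = 0.44 × 17.4 = 7.7 mm.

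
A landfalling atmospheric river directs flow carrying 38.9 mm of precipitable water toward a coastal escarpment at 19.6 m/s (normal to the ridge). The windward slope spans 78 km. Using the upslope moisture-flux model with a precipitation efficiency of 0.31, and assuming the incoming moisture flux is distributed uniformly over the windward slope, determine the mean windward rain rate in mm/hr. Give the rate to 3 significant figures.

Incoming column moisture flux per unit ridge length: F = V × PW = 19.6 × 38.9 = 762.44 mm·m/s.
Spread over the 78 km slope with efficiency ε = 0.31: R = ε·F/W = 0.31 × 762.44 / 78000 m = 3.030e-03 mm/s.
R = 3.030e-03 × 3600 = 10.9 mm/hr.

R ≈ 10.9 mm/hr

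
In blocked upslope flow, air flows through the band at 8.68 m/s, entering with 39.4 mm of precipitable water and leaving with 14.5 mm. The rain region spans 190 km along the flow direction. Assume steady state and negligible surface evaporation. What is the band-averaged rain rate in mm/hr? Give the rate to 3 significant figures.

R ≈ 4.10 mm/hr

Column moisture flux per unit crosswind length is F = V × PW.
Inflow: F_in = 8.68 × 39.4 = 341.992 mm·m/s
Outflow: F_out = 8.68 × 14.5 = 125.86 mm·m/s
Steady-state rate R = (F_in − F_out)/L = (341.992 − 125.86) / 190000 m = 1.138e-03 mm/s.
R = 1.138e-03 × 3600 = 4.10 mm/hr.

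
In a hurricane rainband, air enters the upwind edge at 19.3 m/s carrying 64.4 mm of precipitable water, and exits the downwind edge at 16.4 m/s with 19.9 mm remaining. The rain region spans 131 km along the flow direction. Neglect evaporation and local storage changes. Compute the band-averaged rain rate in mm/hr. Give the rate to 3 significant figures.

Column moisture flux per unit crosswind length is F = V × PW.
Inflow: F_in = 19.3 × 64.4 = 1242.92 mm·m/s
Outflow: F_out = 16.4 × 19.9 = 326.36 mm·m/s
Steady-state rate R = (F_in − F_out)/L = (1242.92 − 326.36) / 131000 m = 6.997e-03 mm/s.
R = 6.997e-03 × 3600 = 25.2 mm/hr.

R ≈ 25.2 mm/hr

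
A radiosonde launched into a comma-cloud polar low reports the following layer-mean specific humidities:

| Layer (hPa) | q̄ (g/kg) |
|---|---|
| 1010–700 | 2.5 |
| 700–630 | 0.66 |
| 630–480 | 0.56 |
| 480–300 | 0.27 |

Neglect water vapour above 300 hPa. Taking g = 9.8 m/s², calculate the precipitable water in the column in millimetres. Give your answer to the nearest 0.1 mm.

PW ≈ 9.7 mm

Precipitable water is the column-integrated vapour mass per unit area: PW = (1/g) Σ q̄ Δp, with q in kg/kg and Δp in Pa (1 kg/m² of water = 1 mm).
Layer 1010–700 hPa: Δp = 310 hPa = 31000 Pa, q̄ = 0.0025 kg/kg → 0.0025 × 31000 / 9.8 = 7.91 mm
Layer 700–630 hPa: Δp = 70 hPa = 7000 Pa, q̄ = 0.00066 kg/kg → 0.00066 × 7000 / 9.8 = 0.47 mm
Layer 630–480 hPa: Δp = 150 hPa = 15000 Pa, q̄ = 0.00056 kg/kg → 0.00056 × 15000 / 9.8 = 0.86 mm
Layer 480–300 hPa: Δp = 180 hPa = 18000 Pa, q̄ = 0.00027 kg/kg → 0.00027 × 18000 / 9.8 = 0.50 mm
PW = 7.91 + 0.47 + 0.86 + 0.50 = 9.74 ≈ 9.7 mm.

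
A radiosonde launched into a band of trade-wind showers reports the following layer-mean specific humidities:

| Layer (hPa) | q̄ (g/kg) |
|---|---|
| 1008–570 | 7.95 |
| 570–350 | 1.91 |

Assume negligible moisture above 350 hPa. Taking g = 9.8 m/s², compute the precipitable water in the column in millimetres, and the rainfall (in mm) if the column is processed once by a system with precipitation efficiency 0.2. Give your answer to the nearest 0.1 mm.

Precipitable water is the column-integrated vapour mass per unit area: PW = (1/g) Σ q̄ Δp, with q in kg/kg and Δp in Pa (1 kg/m² of water = 1 mm).
Layer 1008–570 hPa: Δp = 438 hPa = 43800 Pa, q̄ = 0.00795 kg/kg → 0.00795 × 43800 / 9.8 = 35.53 mm
Layer 570–350 hPa: Δp = 220 hPa = 22000 Pa, q̄ = 0.00191 kg/kg → 0.00191 × 22000 / 9.8 = 4.29 mm
PW = 35.53 + 4.29 = 39.82 ≈ 39.8 mm.
Rainfall = ε × PW = 0.2 × 39.8 = 8.0 mm.

PW ≈ 39.8 mm; rainfall ≈ 8.0 mm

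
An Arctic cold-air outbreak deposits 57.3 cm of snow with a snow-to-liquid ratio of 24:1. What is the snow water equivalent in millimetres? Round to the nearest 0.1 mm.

SWE ≈ 23.9 mm

SWE = snow depth / ratio = 57.3 cm / 24 = 2.387 cm = 23.9 mm.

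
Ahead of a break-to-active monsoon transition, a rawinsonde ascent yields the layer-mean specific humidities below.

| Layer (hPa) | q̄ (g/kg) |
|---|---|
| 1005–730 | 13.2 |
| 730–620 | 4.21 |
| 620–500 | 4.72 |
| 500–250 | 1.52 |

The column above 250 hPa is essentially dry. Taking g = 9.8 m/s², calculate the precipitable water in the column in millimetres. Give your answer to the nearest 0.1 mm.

Precipitable water is the column-integrated vapour mass per unit area: PW = (1/g) Σ q̄ Δp, with q in kg/kg and Δp in Pa (1 kg/m² of water = 1 mm).
Layer 1005–730 hPa: Δp = 275 hPa = 27500 Pa, q̄ = 0.0132 kg/kg → 0.0132 × 27500 / 9.8 = 37.04 mm
Layer 730–620 hPa: Δp = 110 hPa = 11000 Pa, q̄ = 0.00421 kg/kg → 0.00421 × 11000 / 9.8 = 4.73 mm
Layer 620–500 hPa: Δp = 120 hPa = 12000 Pa, q̄ = 0.00472 kg/kg → 0.00472 × 12000 / 9.8 = 5.78 mm
Layer 500–250 hPa: Δp = 250 hPa = 25000 Pa, q̄ = 0.00152 kg/kg → 0.00152 × 25000 / 9.8 = 3.88 mm
PW = 37.04 + 4.73 + 5.78 + 3.88 = 51.43 ≈ 51.4 mm.

PW ≈ 51.4 mm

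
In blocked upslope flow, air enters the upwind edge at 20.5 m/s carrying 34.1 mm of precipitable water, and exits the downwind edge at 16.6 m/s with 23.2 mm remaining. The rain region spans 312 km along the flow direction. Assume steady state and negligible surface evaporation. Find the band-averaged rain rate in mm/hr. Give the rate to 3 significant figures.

Column moisture flux per unit crosswind length is F = V × PW.
Inflow: F_in = 20.5 × 34.1 = 699.05 mm·m/s
Outflow: F_out = 16.6 × 23.2 = 385.12 mm·m/s
Steady-state rate R = (F_in − F_out)/L = (699.05 − 385.12) / 312000 m = 1.006e-03 mm/s.
R = 1.006e-03 × 3600 = 3.62 mm/hr.

R ≈ 3.62 mm/hr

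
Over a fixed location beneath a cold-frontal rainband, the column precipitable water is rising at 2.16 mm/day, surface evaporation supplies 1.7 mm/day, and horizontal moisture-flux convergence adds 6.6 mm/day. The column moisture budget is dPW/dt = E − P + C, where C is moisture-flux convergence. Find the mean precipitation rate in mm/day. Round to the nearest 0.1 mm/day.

dPW/dt = +2.16 mm/day.
P = E + C − dPW/dt = 1.7 + (6.6) − (+2.16) = 6.1 mm/day.

P ≈ 6.1 mm/day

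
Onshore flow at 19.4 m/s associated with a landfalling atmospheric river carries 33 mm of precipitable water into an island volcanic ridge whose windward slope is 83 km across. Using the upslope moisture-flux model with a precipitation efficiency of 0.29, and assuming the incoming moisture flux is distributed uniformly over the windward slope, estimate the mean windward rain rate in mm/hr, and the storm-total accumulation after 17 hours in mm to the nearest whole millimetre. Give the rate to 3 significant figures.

Incoming column moisture flux per unit ridge length: F = V × PW = 19.4 × 33 = 640.2 mm·m/s.
Spread over the 83 km slope with efficiency ε = 0.29: R = ε·F/W = 0.29 × 640.2 / 83000 m = 2.237e-03 mm/s.
R = 2.237e-03 × 3600 = 8.05 mm/hr.
Over 17 h: total = 8.05 × 17 = 136.85 ≈ 137 mm.

R ≈ 8.05 mm/hr; total ≈ 137 mm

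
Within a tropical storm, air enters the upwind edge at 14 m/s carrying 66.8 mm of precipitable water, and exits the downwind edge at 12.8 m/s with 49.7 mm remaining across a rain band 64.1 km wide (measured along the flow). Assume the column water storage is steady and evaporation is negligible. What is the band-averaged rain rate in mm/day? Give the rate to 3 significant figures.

Column moisture flux per unit crosswind length is F = V × PW.
Inflow: F_in = 14 × 66.8 = 935.2 mm·m/s
Outflow: F_out = 12.8 × 49.7 = 636.16 mm·m/s
Steady-state rate R = (F_in − F_out)/L = (935.2 − 636.16) / 64100 m = 4.665e-03 mm/s.
R = 4.665e-03 × 3600 × 24 = 403 mm/day.

R ≈ 403 mm/day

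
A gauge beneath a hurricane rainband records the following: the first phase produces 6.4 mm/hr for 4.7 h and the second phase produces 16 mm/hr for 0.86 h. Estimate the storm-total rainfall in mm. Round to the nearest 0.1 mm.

total ≈ 43.8 mm

Total = Σ Rᵢ Δtᵢ = 6.4 × 4.7 + 16 × 0.86
      = 30.08 + 13.76 = 43.8 mm.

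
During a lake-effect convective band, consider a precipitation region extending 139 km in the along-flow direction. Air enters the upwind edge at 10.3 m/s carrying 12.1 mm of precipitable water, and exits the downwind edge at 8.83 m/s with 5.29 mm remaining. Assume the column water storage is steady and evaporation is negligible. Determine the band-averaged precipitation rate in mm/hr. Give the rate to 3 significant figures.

R ≈ 2.02 mm/hr

Column moisture flux per unit crosswind length is F = V × PW.
Inflow: F_in = 10.3 × 12.1 = 124.63 mm·m/s
Outflow: F_out = 8.83 × 5.29 = 46.7107 mm·m/s
Steady-state rate R = (F_in − F_out)/L = (124.63 − 46.7107) / 139000 m = 5.606e-04 mm/s.
R = 5.606e-04 × 3600 = 2.02 mm/hr.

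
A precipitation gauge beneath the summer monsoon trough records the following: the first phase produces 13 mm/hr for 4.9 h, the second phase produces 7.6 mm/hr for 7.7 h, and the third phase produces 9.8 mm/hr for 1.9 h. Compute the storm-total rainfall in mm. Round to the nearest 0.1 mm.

Total = Σ Rᵢ Δtᵢ = 13 × 4.9 + 7.6 × 7.7 + 9.8 × 1.9
      = 63.7 + 58.52 + 18.62 = 140.8 mm.

total ≈ 140.8 mm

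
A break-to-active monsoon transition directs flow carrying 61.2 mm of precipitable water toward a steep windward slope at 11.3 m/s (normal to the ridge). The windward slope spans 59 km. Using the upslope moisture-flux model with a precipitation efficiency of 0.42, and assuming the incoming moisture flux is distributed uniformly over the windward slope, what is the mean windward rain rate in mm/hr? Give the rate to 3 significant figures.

Incoming column moisture flux per unit ridge length: F = V × PW = 11.3 × 61.2 = 691.56 mm·m/s.
Spread over the 59 km slope with efficiency ε = 0.42: R = ε·F/W = 0.42 × 691.56 / 59000 m = 4.923e-03 mm/s.
R = 4.923e-03 × 3600 = 17.7 mm/hr.

R ≈ 17.7 mm/hr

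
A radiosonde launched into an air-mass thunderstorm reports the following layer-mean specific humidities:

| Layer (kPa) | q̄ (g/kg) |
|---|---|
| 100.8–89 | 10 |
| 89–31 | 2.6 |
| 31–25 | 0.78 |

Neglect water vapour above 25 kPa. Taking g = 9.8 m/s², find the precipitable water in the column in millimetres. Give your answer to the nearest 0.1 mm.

PW ≈ 27.9 mm

Precipitable water is the column-integrated vapour mass per unit area: PW = (1/g) Σ q̄ Δp, with q in kg/kg and Δp in Pa (1 kg/m² of water = 1 mm).
Layer 100.8–89 kPa: Δp = 118 hPa = 11800 Pa, q̄ = 0.01 kg/kg → 0.01 × 11800 / 9.8 = 12.04 mm
Layer 89–31 kPa: Δp = 580 hPa = 58000 Pa, q̄ = 0.0026 kg/kg → 0.0026 × 58000 / 9.8 = 15.39 mm
Layer 31–25 kPa: Δp = 60 hPa = 6000 Pa, q̄ = 0.00078 kg/kg → 0.00078 × 6000 / 9.8 = 0.48 mm
PW = 12.04 + 15.39 + 0.48 = 27.91 ≈ 27.9 mm.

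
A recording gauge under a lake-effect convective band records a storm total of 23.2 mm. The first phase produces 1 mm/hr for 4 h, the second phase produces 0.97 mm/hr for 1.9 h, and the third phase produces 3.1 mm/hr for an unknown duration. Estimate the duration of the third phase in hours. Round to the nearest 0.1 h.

Known phases: 1 × 4 + 0.97 × 1.9 = 4 + 1.843 = 5.843 mm.
Remaining depth = 23.2 − 5.843 = 17.357 mm.
Duration = 17.357 / 3.1 = 5.6 h.

duration ≈ 5.6 h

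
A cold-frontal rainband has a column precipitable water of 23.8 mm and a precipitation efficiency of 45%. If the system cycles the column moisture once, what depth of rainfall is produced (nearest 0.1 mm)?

rainfall ≈ 10.7 mm

Rainfall = ε × PW = 0.45 × 23.8 = 10.7 mm.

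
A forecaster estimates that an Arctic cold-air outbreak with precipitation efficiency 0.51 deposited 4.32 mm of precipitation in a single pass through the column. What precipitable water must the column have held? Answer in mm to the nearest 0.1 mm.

PW ≈ 8.5 mm

PW = precipitation / ε = 4.32 / 0.51 = 8.5 mm.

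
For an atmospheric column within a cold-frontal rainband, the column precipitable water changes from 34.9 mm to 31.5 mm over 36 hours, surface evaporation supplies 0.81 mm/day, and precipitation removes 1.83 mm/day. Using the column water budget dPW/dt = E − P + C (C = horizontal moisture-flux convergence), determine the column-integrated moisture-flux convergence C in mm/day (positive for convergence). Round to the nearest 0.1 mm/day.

C ≈ -1.2 mm/day

dPW/dt = (31.5 − 34.9) mm / (36/24 day) = -2.267 mm/day.
C = dPW/dt − E + P = (-2.267) − 0.81 + 1.83 = -1.2 mm/day.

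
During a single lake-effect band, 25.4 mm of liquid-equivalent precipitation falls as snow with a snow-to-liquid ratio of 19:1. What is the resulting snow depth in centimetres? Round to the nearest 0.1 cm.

Snow depth = liquid × ratio = 25.4 mm × 19 = 482.6 mm = 48.3 cm.

snow depth ≈ 48.3 cm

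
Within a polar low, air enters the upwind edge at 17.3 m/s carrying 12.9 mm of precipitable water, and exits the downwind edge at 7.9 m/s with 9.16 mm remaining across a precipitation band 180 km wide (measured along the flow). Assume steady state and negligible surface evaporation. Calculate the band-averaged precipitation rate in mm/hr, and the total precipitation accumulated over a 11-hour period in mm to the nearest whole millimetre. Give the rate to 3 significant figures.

R ≈ 3.02 mm/hr; total ≈ 33 mm

Column moisture flux per unit crosswind length is F = V × PW.
Inflow: F_in = 17.3 × 12.9 = 223.17 mm·m/s
Outflow: F_out = 7.9 × 9.16 = 72.364 mm·m/s
Steady-state rate R = (F_in − F_out)/L = (223.17 − 72.364) / 180000 m = 8.378e-04 mm/s.
R = 8.378e-04 × 3600 = 3.02 mm/hr.
Over 11 h: total = 3.02 × 11 = 33.22 ≈ 33 mm.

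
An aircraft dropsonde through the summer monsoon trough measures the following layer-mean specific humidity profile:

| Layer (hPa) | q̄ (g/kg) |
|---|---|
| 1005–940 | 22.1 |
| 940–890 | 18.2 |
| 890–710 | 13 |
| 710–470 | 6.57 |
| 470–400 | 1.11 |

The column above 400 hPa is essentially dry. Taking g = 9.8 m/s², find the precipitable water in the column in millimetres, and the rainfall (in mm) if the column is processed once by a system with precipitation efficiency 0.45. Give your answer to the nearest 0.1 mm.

PW ≈ 64.7 mm; rainfall ≈ 29.1 mm

Precipitable water is the column-integrated vapour mass per unit area: PW = (1/g) Σ q̄ Δp, with q in kg/kg and Δp in Pa (1 kg/m² of water = 1 mm).
Layer 1005–940 hPa: Δp = 65 hPa = 6500 Pa, q̄ = 0.0221 kg/kg → 0.0221 × 6500 / 9.8 = 14.66 mm
Layer 940–890 hPa: Δp = 50 hPa = 5000 Pa, q̄ = 0.0182 kg/kg → 0.0182 × 5000 / 9.8 = 9.29 mm
Layer 890–710 hPa: Δp = 180 hPa = 18000 Pa, q̄ = 0.013 kg/kg → 0.013 × 18000 / 9.8 = 23.88 mm
Layer 710–470 hPa: Δp = 240 hPa = 24000 Pa, q̄ = 0.00657 kg/kg → 0.00657 × 24000 / 9.8 = 16.09 mm
Layer 470–400 hPa: Δp = 70 hPa = 7000 Pa, q̄ = 0.00111 kg/kg → 0.00111 × 7000 / 9.8 = 0.79 mm
PW = 14.66 + 9.29 + 23.88 + 16.09 + 0.79 = 64.71 ≈ 64.7 mm.
Rainfall = ε × PW = 0.45 × 64.7 = 29.1 mm.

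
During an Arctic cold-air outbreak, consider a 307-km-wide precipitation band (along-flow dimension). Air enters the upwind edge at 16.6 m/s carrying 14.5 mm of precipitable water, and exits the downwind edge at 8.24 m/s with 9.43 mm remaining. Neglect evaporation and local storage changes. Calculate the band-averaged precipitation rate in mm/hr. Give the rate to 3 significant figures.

Column moisture flux per unit crosswind length is F = V × PW.
Inflow: F_in = 16.6 × 14.5 = 240.7 mm·m/s
Outflow: F_out = 8.24 × 9.43 = 77.7032 mm·m/s
Steady-state rate R = (F_in − F_out)/L = (240.7 − 77.7032) / 307000 m = 5.309e-04 mm/s.
R = 5.309e-04 × 3600 = 1.91 mm/hr.

R ≈ 1.91 mm/hr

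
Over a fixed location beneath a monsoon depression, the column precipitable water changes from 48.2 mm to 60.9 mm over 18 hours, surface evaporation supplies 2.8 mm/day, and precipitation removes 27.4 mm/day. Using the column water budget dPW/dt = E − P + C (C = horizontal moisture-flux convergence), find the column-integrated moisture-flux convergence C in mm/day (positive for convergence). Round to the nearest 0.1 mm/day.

C ≈ 41.5 mm/day

dPW/dt = (60.9 − 48.2) mm / (18/24 day) = +16.933 mm/day.
C = dPW/dt − E + P = (+16.933) − 2.8 + 27.4 = 41.5 mm/day.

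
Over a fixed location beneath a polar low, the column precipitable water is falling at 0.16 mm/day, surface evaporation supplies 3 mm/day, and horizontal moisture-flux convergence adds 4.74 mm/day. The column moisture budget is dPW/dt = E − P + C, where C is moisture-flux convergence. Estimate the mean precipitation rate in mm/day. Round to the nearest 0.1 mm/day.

P ≈ 7.9 mm/day

dPW/dt = -0.16 mm/day.
P = E + C − dPW/dt = 3 + (4.74) − (-0.16) = 7.9 mm/day.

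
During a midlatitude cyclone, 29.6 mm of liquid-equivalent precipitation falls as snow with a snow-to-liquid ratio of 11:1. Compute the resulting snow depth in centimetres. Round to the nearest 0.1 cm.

Snow depth = liquid × ratio = 29.6 mm × 11 = 325.6 mm = 32.6 cm.

snow depth ≈ 32.6 cm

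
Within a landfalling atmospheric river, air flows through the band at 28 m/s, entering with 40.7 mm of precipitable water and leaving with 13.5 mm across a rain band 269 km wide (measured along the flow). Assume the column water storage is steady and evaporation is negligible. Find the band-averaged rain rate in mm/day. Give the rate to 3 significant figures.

Column moisture flux per unit crosswind length is F = V × PW.
Inflow: F_in = 28 × 40.7 = 1139.6 mm·m/s
Outflow: F_out = 28 × 13.5 = 378 mm·m/s
Steady-state rate R = (F_in − F_out)/L = (1139.6 − 378) / 269000 m = 2.831e-03 mm/s.
R = 2.831e-03 × 3600 × 24 = 245 mm/day.

R ≈ 245 mm/day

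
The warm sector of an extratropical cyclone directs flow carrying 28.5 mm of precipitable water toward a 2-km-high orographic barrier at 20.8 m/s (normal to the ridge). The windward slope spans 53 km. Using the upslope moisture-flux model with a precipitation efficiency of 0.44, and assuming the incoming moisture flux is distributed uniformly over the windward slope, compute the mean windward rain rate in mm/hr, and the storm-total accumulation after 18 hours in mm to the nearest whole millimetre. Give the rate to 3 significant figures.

Incoming column moisture flux per unit ridge length: F = V × PW = 20.8 × 28.5 = 592.8 mm·m/s.
Spread over the 53 km slope with efficiency ε = 0.44: R = ε·F/W = 0.44 × 592.8 / 53000 m = 4.921e-03 mm/s.
R = 4.921e-03 × 3600 = 17.7 mm/hr.
Over 18 h: total = 17.7 × 18 = 318.6 ≈ 319 mm.

R ≈ 17.7 mm/hr; total ≈ 319 mm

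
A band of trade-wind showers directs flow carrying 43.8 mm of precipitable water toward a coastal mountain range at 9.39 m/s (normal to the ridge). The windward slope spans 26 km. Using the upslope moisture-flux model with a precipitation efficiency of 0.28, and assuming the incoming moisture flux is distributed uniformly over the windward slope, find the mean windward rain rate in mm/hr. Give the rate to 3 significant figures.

Incoming column moisture flux per unit ridge length: F = V × PW = 9.39 × 43.8 = 411.282 mm·m/s.
Spread over the 26 km slope with efficiency ε = 0.28: R = ε·F/W = 0.28 × 411.282 / 26000 m = 4.429e-03 mm/s.
R = 4.429e-03 × 3600 = 15.9 mm/hr.

R ≈ 15.9 mm/hr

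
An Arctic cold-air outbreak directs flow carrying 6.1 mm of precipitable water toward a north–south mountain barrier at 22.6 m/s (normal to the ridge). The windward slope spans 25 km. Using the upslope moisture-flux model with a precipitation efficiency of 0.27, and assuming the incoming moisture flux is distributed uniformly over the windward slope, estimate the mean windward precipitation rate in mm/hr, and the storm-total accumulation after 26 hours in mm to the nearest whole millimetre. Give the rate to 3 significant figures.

Incoming column moisture flux per unit ridge length: F = V × PW = 22.6 × 6.1 = 137.86 mm·m/s.
Spread over the 25 km slope with efficiency ε = 0.27: R = ε·F/W = 0.27 × 137.86 / 25000 m = 1.489e-03 mm/s.
R = 1.489e-03 × 3600 = 5.36 mm/hr.
Over 26 h: total = 5.36 × 26 = 139.36 ≈ 139 mm.

R ≈ 5.36 mm/hr; total ≈ 139 mm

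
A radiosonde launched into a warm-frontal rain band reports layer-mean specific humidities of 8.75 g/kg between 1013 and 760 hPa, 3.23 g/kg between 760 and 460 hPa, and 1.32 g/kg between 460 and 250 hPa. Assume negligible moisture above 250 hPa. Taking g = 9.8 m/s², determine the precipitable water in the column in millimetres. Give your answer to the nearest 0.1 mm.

Precipitable water is the column-integrated vapour mass per unit area: PW = (1/g) Σ q̄ Δp, with q in kg/kg and Δp in Pa (1 kg/m² of water = 1 mm).
Layer 1013–760 hPa: Δp = 253 hPa = 25300 Pa, q̄ = 0.00875 kg/kg → 0.00875 × 25300 / 9.8 = 22.59 mm
Layer 760–460 hPa: Δp = 300 hPa = 30000 Pa, q̄ = 0.00323 kg/kg → 0.00323 × 30000 / 9.8 = 9.89 mm
Layer 460–250 hPa: Δp = 210 hPa = 21000 Pa, q̄ = 0.00132 kg/kg → 0.00132 × 21000 / 9.8 = 2.83 mm
PW = 22.59 + 9.89 + 2.83 = 35.31 ≈ 35.3 mm.

PW ≈ 35.3 mm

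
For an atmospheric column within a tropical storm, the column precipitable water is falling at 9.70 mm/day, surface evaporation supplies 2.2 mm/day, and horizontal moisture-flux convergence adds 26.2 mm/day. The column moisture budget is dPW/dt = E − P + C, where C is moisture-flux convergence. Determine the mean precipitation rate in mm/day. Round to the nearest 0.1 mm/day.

P ≈ 38.1 mm/day

dPW/dt = -9.70 mm/day.
P = E + C − dPW/dt = 2.2 + (26.2) − (-9.70) = 38.1 mm/day.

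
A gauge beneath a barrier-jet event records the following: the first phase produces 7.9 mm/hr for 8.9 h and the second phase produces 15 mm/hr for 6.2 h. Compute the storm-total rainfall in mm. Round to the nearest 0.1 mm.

total ≈ 163.3 mm

Total = Σ Rᵢ Δtᵢ = 7.9 × 8.9 + 15 × 6.2
      = 70.31 + 93 = 163.3 mm.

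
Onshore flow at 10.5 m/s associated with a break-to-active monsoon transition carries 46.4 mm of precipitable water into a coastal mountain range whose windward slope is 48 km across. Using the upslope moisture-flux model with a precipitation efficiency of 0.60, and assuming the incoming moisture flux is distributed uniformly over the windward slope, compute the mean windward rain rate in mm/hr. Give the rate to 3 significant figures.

R ≈ 21.9 mm/hr

Incoming column moisture flux per unit ridge length: F = V × PW = 10.5 × 46.4 = 487.2 mm·m/s.
Spread over the 48 km slope with efficiency ε = 0.60: R = ε·F/W = 0.60 × 487.2 / 48000 m = 6.090e-03 mm/s.
R = 6.090e-03 × 3600 = 21.9 mm/hr.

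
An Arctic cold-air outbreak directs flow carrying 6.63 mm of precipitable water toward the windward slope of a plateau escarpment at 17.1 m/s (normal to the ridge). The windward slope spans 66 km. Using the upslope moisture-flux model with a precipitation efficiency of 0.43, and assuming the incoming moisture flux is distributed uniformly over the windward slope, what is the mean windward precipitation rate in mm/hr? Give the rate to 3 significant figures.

R ≈ 2.66 mm/hr

Incoming column moisture flux per unit ridge length: F = V × PW = 17.1 × 6.63 = 113.373 mm·m/s.
Spread over the 66 km slope with efficiency ε = 0.43: R = ε·F/W = 0.43 × 113.373 / 66000 m = 7.386e-04 mm/s.
R = 7.386e-04 × 3600 = 2.66 mm/hr.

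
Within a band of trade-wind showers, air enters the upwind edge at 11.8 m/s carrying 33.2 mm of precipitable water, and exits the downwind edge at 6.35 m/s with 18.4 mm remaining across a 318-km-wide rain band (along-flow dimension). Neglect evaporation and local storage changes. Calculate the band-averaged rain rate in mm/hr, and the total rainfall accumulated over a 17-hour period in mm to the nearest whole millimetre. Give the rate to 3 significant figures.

Column moisture flux per unit crosswind length is F = V × PW.
Inflow: F_in = 11.8 × 33.2 = 391.76 mm·m/s
Outflow: F_out = 6.35 × 18.4 = 116.84 mm·m/s
Steady-state rate R = (F_in − F_out)/L = (391.76 − 116.84) / 318000 m = 8.645e-04 mm/s.
R = 8.645e-04 × 3600 = 3.11 mm/hr.
Over 17 h: total = 3.11 × 17 = 52.87 ≈ 53 mm.

R ≈ 3.11 mm/hr; total ≈ 53 mm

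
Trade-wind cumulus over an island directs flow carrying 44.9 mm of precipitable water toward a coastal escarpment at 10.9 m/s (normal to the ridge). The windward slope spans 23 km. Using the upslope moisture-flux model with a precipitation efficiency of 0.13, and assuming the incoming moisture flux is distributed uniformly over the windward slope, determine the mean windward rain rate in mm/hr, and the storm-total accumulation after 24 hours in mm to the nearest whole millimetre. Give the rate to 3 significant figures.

Incoming column moisture flux per unit ridge length: F = V × PW = 10.9 × 44.9 = 489.41 mm·m/s.
Spread over the 23 km slope with efficiency ε = 0.13: R = ε·F/W = 0.13 × 489.41 / 23000 m = 2.766e-03 mm/s.
R = 2.766e-03 × 3600 = 9.96 mm/hr.
Over 24 h: total = 9.96 × 24 = 239.04 ≈ 239 mm.

R ≈ 9.96 mm/hr; total ≈ 239 mm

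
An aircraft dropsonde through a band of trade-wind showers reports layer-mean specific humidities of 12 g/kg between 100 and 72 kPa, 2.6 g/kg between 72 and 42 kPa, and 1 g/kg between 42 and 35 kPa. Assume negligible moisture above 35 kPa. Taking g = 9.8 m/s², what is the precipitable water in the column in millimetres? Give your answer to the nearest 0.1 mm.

PW ≈ 43.0 mm

Precipitable water is the column-integrated vapour mass per unit area: PW = (1/g) Σ q̄ Δp, with q in kg/kg and Δp in Pa (1 kg/m² of water = 1 mm).
Layer 100–72 kPa: Δp = 280 hPa = 28000 Pa, q̄ = 0.012 kg/kg → 0.012 × 28000 / 9.8 = 34.29 mm
Layer 72–42 kPa: Δp = 300 hPa = 30000 Pa, q̄ = 0.0026 kg/kg → 0.0026 × 30000 / 9.8 = 7.96 mm
Layer 42–35 kPa: Δp = 70 hPa = 7000 Pa, q̄ = 0.001 kg/kg → 0.001 × 7000 / 9.8 = 0.71 mm
PW = 34.29 + 7.96 + 0.71 = 42.96 ≈ 43.0 mm.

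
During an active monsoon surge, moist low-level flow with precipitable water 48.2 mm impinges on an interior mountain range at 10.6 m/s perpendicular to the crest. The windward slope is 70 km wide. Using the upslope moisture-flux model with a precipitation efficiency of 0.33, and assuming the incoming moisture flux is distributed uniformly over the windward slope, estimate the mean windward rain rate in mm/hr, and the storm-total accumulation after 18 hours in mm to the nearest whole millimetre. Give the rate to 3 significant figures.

Incoming column moisture flux per unit ridge length: F = V × PW = 10.6 × 48.2 = 510.92 mm·m/s.
Spread over the 70 km slope with efficiency ε = 0.33: R = ε·F/W = 0.33 × 510.92 / 70000 m = 2.409e-03 mm/s.
R = 2.409e-03 × 3600 = 8.67 mm/hr.
Over 18 h: total = 8.67 × 18 = 156.06 ≈ 156 mm.

R ≈ 8.67 mm/hr; total ≈ 156 mm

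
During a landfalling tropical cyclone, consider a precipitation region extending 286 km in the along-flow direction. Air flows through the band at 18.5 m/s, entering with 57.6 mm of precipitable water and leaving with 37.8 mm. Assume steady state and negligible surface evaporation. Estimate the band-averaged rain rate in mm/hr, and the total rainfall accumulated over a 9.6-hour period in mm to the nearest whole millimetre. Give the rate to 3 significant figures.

R ≈ 4.61 mm/hr; total ≈ 44 mm

Column moisture flux per unit crosswind length is F = V × PW.
Inflow: F_in = 18.5 × 57.6 = 1065.6 mm·m/s
Outflow: F_out = 18.5 × 37.8 = 699.3 mm·m/s
Steady-state rate R = (F_in − F_out)/L = (1065.6 − 699.3) / 286000 m = 1.281e-03 mm/s.
R = 1.281e-03 × 3600 = 4.61 mm/hr.
Over 9.6 h: total = 4.61 × 9.6 = 44.256 ≈ 44 mm.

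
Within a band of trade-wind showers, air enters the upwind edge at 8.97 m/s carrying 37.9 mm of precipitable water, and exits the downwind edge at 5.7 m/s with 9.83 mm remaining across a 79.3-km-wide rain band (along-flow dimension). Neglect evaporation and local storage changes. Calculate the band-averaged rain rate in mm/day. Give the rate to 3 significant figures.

R ≈ 309 mm/day

Column moisture flux per unit crosswind length is F = V × PW.
Inflow: F_in = 8.97 × 37.9 = 339.963 mm·m/s
Outflow: F_out = 5.7 × 9.83 = 56.031 mm·m/s
Steady-state rate R = (F_in − F_out)/L = (339.963 − 56.031) / 79300 m = 3.580e-03 mm/s.
R = 3.580e-03 × 3600 × 24 = 309 mm/day.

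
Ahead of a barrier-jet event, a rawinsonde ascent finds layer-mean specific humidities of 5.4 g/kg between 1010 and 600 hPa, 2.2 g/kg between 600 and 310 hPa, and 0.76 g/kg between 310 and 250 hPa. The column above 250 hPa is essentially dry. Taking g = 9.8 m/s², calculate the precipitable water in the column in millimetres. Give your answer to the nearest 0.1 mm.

PW ≈ 29.6 mm

Precipitable water is the column-integrated vapour mass per unit area: PW = (1/g) Σ q̄ Δp, with q in kg/kg and Δp in Pa (1 kg/m² of water = 1 mm).
Layer 1010–600 hPa: Δp = 410 hPa = 41000 Pa, q̄ = 0.0054 kg/kg → 0.0054 × 41000 / 9.8 = 22.59 mm
Layer 600–310 hPa: Δp = 290 hPa = 29000 Pa, q̄ = 0.0022 kg/kg → 0.0022 × 29000 / 9.8 = 6.51 mm
Layer 310–250 hPa: Δp = 60 hPa = 6000 Pa, q̄ = 0.00076 kg/kg → 0.00076 × 6000 / 9.8 = 0.47 mm
PW = 22.59 + 6.51 + 0.47 = 29.57 ≈ 29.6 mm.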